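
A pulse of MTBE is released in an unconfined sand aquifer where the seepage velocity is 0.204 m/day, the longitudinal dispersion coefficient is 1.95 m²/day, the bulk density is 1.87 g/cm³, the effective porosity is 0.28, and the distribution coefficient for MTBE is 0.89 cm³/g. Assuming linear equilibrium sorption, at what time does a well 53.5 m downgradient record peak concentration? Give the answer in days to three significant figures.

1520 days

Retardation factor R = 1 + ρ_b·K_d/n = 1 + 1.87 × 0.89/0.28 = 6.944.
Sorption retards both mechanisms: v_R = v/R = 0.02938 m/day, D_R = D/R = 0.2808 m²/day.
Peak time from v_R²t² + 2D_R t − x² = 0: t = (√(D_R² + v_R²x²) − D_R)/v_R².
√(D_R² + v_R²x²) = √(0.2808² + 0.02938² × 53.5²) = 1.597; v_R² = 0.0008632.
t = (1.597 − 0.2808)/0.0008632 = 1520 days.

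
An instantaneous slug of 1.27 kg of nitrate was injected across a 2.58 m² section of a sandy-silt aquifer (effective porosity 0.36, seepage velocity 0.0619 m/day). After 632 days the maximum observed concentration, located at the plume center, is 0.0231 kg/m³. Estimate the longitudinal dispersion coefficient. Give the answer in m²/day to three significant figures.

At the plume center C_max = M/(n_e·A·√(4πDt)), so D = M²/(4πt·(n_e·A·C_max)²).
n_e·A·C_max = 0.36 × 2.58 × 0.0231 = 0.02146 kg/m.
D = 1.27²/(4π × 632 × 0.02146²) = 0.441 m²/day.

0.441 m²/day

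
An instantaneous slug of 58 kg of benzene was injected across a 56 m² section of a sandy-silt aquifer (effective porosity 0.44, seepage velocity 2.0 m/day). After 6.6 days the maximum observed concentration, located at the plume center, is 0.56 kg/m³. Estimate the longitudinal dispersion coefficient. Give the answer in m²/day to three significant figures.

At the plume center C_max = M/(n_e·A·√(4πDt)), so D = M²/(4πt·(n_e·A·C_max)²).
n_e·A·C_max = 0.44 × 56 × 0.56 = 13.80 kg/m.
D = 58²/(4π × 6.6 × 13.80²) = 0.213 m²/day.

0.213 m²/day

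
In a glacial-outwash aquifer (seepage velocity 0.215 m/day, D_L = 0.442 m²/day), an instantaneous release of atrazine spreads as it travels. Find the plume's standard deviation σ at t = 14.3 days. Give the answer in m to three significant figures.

3.56 m

Dispersive spreading gives a Gaussian with σ² = 2Dt; advection only shifts the center.
σ = √(2 × 0.442 × 14.3) = 3.56 m.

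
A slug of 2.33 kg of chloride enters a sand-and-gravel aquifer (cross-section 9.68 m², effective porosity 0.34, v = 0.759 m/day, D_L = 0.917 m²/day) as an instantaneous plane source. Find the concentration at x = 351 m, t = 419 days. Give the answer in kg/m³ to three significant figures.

For an instantaneous plane source, C(x,t) = M/(n_e·A·√(4πDt)) · exp(−(x−vt)²/(4Dt)), with n_e·A the pore (flow) area.
Plume center vt = 0.759 × 419 = 318.021 m, so the well at 351 m is 32.979 m downgradient of the peak.
√(4πDt) = 69.49 m, giving peak height M/(n_e·A·√(4πDt)) = 2.33/(0.34 × 9.68 × 69.49) = 0.01019 kg/m³.
(x−vt)²/(4Dt) = (32.979)²/(4 × 0.917 × 419) = 0.7077; exp(−0.7077) = 0.4928.
C = 0.01019 × 0.4928 = 0.00502 kg/m³.

0.00502 kg/m³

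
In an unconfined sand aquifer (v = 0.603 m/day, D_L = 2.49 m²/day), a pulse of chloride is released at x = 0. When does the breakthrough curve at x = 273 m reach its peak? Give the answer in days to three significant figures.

For the 1D instantaneous-source solution, setting ∂C/∂t = 0 at fixed x gives v²t² + 2Dt − x² = 0, so t = (√(D² + v²x²) − D)/v².
√(D² + v²x²) = √(2.49² + 0.603² × 273²) = 164.6; v² = 0.363609.
t = (164.6 − 2.49)/0.363609 = 446 days (vs. the pure-advection estimate x/v = 453 d).

446 days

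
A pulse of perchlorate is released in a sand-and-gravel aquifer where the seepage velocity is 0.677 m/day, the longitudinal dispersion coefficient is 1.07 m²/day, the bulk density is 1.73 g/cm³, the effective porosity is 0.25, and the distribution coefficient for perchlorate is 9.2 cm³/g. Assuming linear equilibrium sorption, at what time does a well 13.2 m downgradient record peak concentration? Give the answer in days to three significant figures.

Retardation factor R = 1 + ρ_b·K_d/n = 1 + 1.73 × 9.2/0.25 = 64.66.
Sorption retards both mechanisms: v_R = v/R = 0.01047 m/day, D_R = D/R = 0.01655 m²/day.
Peak time from v_R²t² + 2D_R t − x² = 0: t = (√(D_R² + v_R²x²) − D_R)/v_R².
√(D_R² + v_R²x²) = √(0.01655² + 0.01047² × 13.2²) = 0.1392; v_R² = 0.0001096.
t = (0.1392 − 0.01655)/0.0001096 = 1120 days.

1120 days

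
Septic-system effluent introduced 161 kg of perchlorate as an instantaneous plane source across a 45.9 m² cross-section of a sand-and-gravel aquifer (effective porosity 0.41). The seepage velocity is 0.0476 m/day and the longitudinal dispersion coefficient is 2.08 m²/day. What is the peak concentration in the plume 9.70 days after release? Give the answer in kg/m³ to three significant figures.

The peak of an instantaneous 1D plume sits at x = vt; there the Gaussian factor is 1 and C_max = M/(n_e·A·√(4πDt)), where n_e·A is the pore area the mass is dissolved in.
√(4πDt) = √(4π × 2.08 × 9.70) = 15.92 m, so C_max = 161/(0.41 × 45.9 × 15.92) = 0.537 kg/m³.

0.537 kg/m³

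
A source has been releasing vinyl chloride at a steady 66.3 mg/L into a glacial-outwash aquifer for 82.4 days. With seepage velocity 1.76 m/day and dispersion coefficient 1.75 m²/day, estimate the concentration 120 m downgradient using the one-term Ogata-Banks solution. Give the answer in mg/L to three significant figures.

61.6 mg/L

For a continuous step input, C/C₀ ≈ ½·erfc((x−vt)/(2√(Dt))).
vt = 1.76 × 82.4 = 145.024 m and 2√(Dt) = 2√(1.75 × 82.4) = 24.02 m.
Argument (x−vt)/(2√(Dt)) = (120 − 145.024)/24.02 = -1.042; ½·erfc(-1.042) = 0.9297.
C = 66.3 × 0.9297 = 61.6 mg/L.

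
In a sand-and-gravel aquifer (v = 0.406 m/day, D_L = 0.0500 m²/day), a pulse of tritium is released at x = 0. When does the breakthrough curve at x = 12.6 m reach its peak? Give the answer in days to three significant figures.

For the 1D instantaneous-source solution, setting ∂C/∂t = 0 at fixed x gives v²t² + 2Dt − x² = 0, so t = (√(D² + v²x²) − D)/v².
√(D² + v²x²) = √(0.0500² + 0.406² × 12.6²) = 5.116; v² = 0.164836.
t = (5.116 − 0.0500)/0.164836 = 30.7 days (vs. the pure-advection estimate x/v = 31.0 d).

30.7 days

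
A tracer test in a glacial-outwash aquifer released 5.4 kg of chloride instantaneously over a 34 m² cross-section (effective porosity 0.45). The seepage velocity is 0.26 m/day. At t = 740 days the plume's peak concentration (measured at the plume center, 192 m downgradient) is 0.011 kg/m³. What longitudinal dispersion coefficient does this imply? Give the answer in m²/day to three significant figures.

At the plume center C_max = M/(n_e·A·√(4πDt)), so D = M²/(4πt·(n_e·A·C_max)²).
n_e·A·C_max = 0.45 × 34 × 0.011 = 0.1683 kg/m.
D = 5.4²/(4π × 740 × 0.1683²) = 0.111 m²/day.

0.111 m²/day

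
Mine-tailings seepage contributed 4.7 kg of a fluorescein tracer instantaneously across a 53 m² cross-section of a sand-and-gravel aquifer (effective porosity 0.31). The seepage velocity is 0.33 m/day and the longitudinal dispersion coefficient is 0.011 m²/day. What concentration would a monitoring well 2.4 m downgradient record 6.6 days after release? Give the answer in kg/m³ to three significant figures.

For an instantaneous plane source, C(x,t) = M/(n_e·A·√(4πDt)) · exp(−(x−vt)²/(4Dt)), with n_e·A the pore (flow) area.
Plume center vt = 0.33 × 6.6 = 2.178 m, so the well at 2.4 m is 0.222 m downgradient of the peak.
√(4πDt) = 0.9552 m, giving peak height M/(n_e·A·√(4πDt)) = 4.7/(0.31 × 53 × 0.9552) = 0.2995 kg/m³.
(x−vt)²/(4Dt) = (0.222)²/(4 × 0.011 × 6.6) = 0.1697; exp(−0.1697) = 0.8439.
C = 0.2995 × 0.8439 = 0.253 kg/m³.

0.253 kg/m³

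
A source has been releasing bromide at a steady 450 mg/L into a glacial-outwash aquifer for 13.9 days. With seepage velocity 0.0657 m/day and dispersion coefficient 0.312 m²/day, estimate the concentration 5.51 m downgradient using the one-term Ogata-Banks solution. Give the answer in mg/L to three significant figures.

For a continuous step input, C/C₀ ≈ ½·erfc((x−vt)/(2√(Dt))).
vt = 0.0657 × 13.9 = 0.91323 m and 2√(Dt) = 2√(0.312 × 13.9) = 4.165 m.
Argument (x−vt)/(2√(Dt)) = (5.51 − 0.91323)/4.165 = 1.104; ½·erfc(1.104) = 0.05923.
C = 450 × 0.05923 = 26.7 mg/L.

26.7 mg/L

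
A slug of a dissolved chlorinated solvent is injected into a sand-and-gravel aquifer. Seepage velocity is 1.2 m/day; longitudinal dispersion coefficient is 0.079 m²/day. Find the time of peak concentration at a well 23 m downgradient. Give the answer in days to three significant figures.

For the 1D instantaneous-source solution, setting ∂C/∂t = 0 at fixed x gives v²t² + 2Dt − x² = 0, so t = (√(D² + v²x²) − D)/v².
√(D² + v²x²) = √(0.079² + 1.2² × 23²) = 27.60; v² = 1.44.
t = (27.60 − 0.079)/1.44 = 19.1 days (vs. the pure-advection estimate x/v = 19.2 d).

19.1 days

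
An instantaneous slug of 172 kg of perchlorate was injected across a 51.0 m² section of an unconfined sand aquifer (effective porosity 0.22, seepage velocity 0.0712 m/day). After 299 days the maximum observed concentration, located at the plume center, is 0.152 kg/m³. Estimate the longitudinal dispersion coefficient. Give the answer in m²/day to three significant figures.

At the plume center C_max = M/(n_e·A·√(4πDt)), so D = M²/(4πt·(n_e·A·C_max)²).
n_e·A·C_max = 0.22 × 51.0 × 0.152 = 1.705 kg/m.
D = 172²/(4π × 299 × 1.705²) = 2.71 m²/day.

2.71 m²/day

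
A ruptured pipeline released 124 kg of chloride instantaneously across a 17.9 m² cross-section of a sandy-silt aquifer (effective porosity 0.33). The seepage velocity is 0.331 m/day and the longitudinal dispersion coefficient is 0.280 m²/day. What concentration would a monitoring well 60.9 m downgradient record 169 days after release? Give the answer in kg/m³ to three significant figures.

0.756 kg/m³

For an instantaneous plane source, C(x,t) = M/(n_e·A·√(4πDt)) · exp(−(x−vt)²/(4Dt)), with n_e·A the pore (flow) area.
Plume center vt = 0.331 × 169 = 55.939 m, so the well at 60.9 m is 4.961 m downgradient of the peak.
√(4πDt) = 24.39 m, giving peak height M/(n_e·A·√(4πDt)) = 124/(0.33 × 17.9 × 24.39) = 0.8607 kg/m³.
(x−vt)²/(4Dt) = (4.961)²/(4 × 0.280 × 169) = 0.1300; exp(−0.1300) = 0.8781.
C = 0.8607 × 0.8781 = 0.756 kg/m³.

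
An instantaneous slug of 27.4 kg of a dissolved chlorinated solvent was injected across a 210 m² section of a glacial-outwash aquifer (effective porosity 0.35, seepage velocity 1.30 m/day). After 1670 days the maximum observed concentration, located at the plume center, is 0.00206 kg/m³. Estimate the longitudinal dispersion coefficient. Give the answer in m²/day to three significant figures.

1.56 m²/day

At the plume center C_max = M/(n_e·A·√(4πDt)), so D = M²/(4πt·(n_e·A·C_max)²).
n_e·A·C_max = 0.35 × 210 × 0.00206 = 0.1514 kg/m.
D = 27.4²/(4π × 1670 × 0.1514²) = 1.56 m²/day.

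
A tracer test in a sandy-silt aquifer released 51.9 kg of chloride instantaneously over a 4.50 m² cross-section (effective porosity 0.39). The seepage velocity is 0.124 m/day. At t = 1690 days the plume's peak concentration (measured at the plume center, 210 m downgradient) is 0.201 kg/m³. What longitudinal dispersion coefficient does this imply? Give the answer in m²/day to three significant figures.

1.02 m²/day

At the plume center C_max = M/(n_e·A·√(4πDt)), so D = M²/(4πt·(n_e·A·C_max)²).
n_e·A·C_max = 0.39 × 4.50 × 0.201 = 0.3528 kg/m.
D = 51.9²/(4π × 1690 × 0.3528²) = 1.02 m²/day.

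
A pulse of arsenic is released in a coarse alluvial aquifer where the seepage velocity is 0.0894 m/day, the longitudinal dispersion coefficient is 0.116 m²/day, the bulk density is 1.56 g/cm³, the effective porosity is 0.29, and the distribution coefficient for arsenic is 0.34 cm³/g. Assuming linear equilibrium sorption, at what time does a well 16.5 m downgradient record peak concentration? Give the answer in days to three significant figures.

483 days

Retardation factor R = 1 + ρ_b·K_d/n = 1 + 1.56 × 0.34/0.29 = 2.829.
Sorption retards both mechanisms: v_R = v/R = 0.03160 m/day, D_R = D/R = 0.04100 m²/day.
Peak time from v_R²t² + 2D_R t − x² = 0: t = (√(D_R² + v_R²x²) − D_R)/v_R².
√(D_R² + v_R²x²) = √(0.04100² + 0.03160² × 16.5²) = 0.5230; v_R² = 0.0009986.
t = (0.5230 − 0.04100)/0.0009986 = 483 days.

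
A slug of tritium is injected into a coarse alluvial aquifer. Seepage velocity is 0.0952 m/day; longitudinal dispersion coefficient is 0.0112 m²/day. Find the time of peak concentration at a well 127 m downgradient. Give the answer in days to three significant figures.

1330 days

For the 1D instantaneous-source solution, setting ∂C/∂t = 0 at fixed x gives v²t² + 2Dt − x² = 0, so t = (√(D² + v²x²) − D)/v².
√(D² + v²x²) = √(0.0112² + 0.0952² × 127²) = 12.09; v² = 0.00906304.
t = (12.09 − 0.0112)/0.00906304 = 1330 days (vs. the pure-advection estimate x/v = 1330 d).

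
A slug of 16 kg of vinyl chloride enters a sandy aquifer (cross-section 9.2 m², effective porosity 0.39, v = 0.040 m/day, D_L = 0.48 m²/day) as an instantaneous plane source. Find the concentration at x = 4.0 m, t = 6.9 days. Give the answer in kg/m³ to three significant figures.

0.243 kg/m³

For an instantaneous plane source, C(x,t) = M/(n_e·A·√(4πDt)) · exp(−(x−vt)²/(4Dt)), with n_e·A the pore (flow) area.
Plume center vt = 0.040 × 6.9 = 0.276 m, so the well at 4.0 m is 3.724 m downgradient of the peak.
√(4πDt) = 6.451 m, giving peak height M/(n_e·A·√(4πDt)) = 16/(0.39 × 9.2 × 6.451) = 0.6913 kg/m³.
(x−vt)²/(4Dt) = (3.724)²/(4 × 0.48 × 6.9) = 1.047; exp(−1.047) = 0.3510.
C = 0.6913 × 0.3510 = 0.243 kg/m³.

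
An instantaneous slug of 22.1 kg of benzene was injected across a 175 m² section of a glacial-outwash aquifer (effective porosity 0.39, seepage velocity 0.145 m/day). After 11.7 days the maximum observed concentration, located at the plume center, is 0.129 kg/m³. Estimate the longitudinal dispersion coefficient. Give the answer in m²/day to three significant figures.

0.0429 m²/day

At the plume center C_max = M/(n_e·A·√(4πDt)), so D = M²/(4πt·(n_e·A·C_max)²).
n_e·A·C_max = 0.39 × 175 × 0.129 = 8.804 kg/m.
D = 22.1²/(4π × 11.7 × 8.804²) = 0.0429 m²/day.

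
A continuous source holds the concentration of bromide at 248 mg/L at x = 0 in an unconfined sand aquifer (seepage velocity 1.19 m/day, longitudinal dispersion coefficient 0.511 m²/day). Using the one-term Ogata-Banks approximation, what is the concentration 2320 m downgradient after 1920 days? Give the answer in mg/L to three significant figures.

For a continuous step input, C/C₀ ≈ ½·erfc((x−vt)/(2√(Dt))).
vt = 1.19 × 1920 = 2284.8 m and 2√(Dt) = 2√(0.511 × 1920) = 62.65 m.
Argument (x−vt)/(2√(Dt)) = (2320 − 2284.8)/62.65 = 0.5619; ½·erfc(0.5619) = 0.2134.
C = 248 × 0.2134 = 52.9 mg/L.

52.9 mg/L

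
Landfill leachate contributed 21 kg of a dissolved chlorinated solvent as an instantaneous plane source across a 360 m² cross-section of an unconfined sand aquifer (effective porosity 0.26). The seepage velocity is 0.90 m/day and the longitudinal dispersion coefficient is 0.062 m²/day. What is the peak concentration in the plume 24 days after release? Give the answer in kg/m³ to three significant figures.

0.0519 kg/m³

The peak of an instantaneous 1D plume sits at x = vt; there the Gaussian factor is 1 and C_max = M/(n_e·A·√(4πDt)), where n_e·A is the pore area the mass is dissolved in.
√(4πDt) = √(4π × 0.062 × 24) = 4.324 m, so C_max = 21/(0.26 × 360 × 4.324) = 0.0519 kg/m³.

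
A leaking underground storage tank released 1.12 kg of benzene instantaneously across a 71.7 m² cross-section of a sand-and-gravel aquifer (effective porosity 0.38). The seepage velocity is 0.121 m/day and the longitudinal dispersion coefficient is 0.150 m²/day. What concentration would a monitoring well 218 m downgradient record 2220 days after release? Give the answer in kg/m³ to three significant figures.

For an instantaneous plane source, C(x,t) = M/(n_e·A·√(4πDt)) · exp(−(x−vt)²/(4Dt)), with n_e·A the pore (flow) area.
Plume center vt = 0.121 × 2220 = 268.62 m, so the well at 218 m is 50.62 m upgradient of the peak.
√(4πDt) = 64.69 m, giving peak height M/(n_e·A·√(4πDt)) = 1.12/(0.38 × 71.7 × 64.69) = 0.0006354 kg/m³.
(x−vt)²/(4Dt) = (-50.62)²/(4 × 0.150 × 2220) = 1.924; exp(−1.924) = 0.1460.
C = 0.0006354 × 0.1460 = 9.28e-05 kg/m³.

9.28e-05 kg/m³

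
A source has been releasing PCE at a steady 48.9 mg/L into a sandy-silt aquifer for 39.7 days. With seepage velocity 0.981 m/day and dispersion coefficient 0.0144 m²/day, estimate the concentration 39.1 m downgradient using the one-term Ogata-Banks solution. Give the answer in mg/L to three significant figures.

21.6 mg/L

For a continuous step input, C/C₀ ≈ ½·erfc((x−vt)/(2√(Dt))).
vt = 0.981 × 39.7 = 38.9457 m and 2√(Dt) = 2√(0.0144 × 39.7) = 1.512 m.
Argument (x−vt)/(2√(Dt)) = (39.1 − 38.9457)/1.512 = 0.1021; ½·erfc(0.1021) = 0.4426.
C = 48.9 × 0.4426 = 21.6 mg/L.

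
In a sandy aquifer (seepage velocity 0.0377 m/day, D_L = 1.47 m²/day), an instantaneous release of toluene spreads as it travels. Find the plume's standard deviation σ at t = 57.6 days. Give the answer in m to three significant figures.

13.0 m

Dispersive spreading gives a Gaussian with σ² = 2Dt; advection only shifts the center.
σ = √(2 × 1.47 × 57.6) = 13.0 m.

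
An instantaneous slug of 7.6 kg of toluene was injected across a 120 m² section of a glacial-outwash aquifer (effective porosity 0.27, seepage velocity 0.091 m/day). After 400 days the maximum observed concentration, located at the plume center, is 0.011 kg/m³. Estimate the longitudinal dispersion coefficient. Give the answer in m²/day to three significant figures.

At the plume center C_max = M/(n_e·A·√(4πDt)), so D = M²/(4πt·(n_e·A·C_max)²).
n_e·A·C_max = 0.27 × 120 × 0.011 = 0.3564 kg/m.
D = 7.6²/(4π × 400 × 0.3564²) = 0.0905 m²/day.

0.0905 m²/day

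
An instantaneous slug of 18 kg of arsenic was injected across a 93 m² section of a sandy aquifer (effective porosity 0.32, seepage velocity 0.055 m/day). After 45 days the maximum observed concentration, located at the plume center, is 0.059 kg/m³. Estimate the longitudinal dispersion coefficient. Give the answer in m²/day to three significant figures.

0.186 m²/day

At the plume center C_max = M/(n_e·A·√(4πDt)), so D = M²/(4πt·(n_e·A·C_max)²).
n_e·A·C_max = 0.32 × 93 × 0.059 = 1.756 kg/m.
D = 18²/(4π × 45 × 1.756²) = 0.186 m²/day.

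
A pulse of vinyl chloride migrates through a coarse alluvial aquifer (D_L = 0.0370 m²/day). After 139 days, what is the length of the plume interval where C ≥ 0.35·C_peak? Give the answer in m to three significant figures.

9.29 m

The plume is Gaussian with σ = √(2Dt) = √(2 × 0.0370 × 139) = 3.207 m.
C/C_peak = exp(−Δx²/(2σ²)) = 0.35 ⇒ Δx = σ·√(−2 ln 0.35) = 3.207 × 1.449 = 4.647 m.
Width = 2Δx = 9.29 m.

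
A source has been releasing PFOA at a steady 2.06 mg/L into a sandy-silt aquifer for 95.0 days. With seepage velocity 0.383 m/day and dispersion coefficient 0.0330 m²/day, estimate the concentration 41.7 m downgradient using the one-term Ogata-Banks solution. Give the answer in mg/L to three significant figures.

0.0348 mg/L

For a continuous step input, C/C₀ ≈ ½·erfc((x−vt)/(2√(Dt))).
vt = 0.383 × 95.0 = 36.385 m and 2√(Dt) = 2√(0.0330 × 95.0) = 3.541 m.
Argument (x−vt)/(2√(Dt)) = (41.7 − 36.385)/3.541 = 1.501; ½·erfc(1.501) = 0.01689.
C = 2.06 × 0.01689 = 0.0348 mg/L.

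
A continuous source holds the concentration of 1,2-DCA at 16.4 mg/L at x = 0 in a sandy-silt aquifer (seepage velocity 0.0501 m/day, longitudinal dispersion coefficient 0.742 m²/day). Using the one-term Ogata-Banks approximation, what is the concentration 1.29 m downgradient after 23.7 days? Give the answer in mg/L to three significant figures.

8.09 mg/L

For a continuous step input, C/C₀ ≈ ½·erfc((x−vt)/(2√(Dt))).
vt = 0.0501 × 23.7 = 1.18737 m and 2√(Dt) = 2√(0.742 × 23.7) = 8.387 m.
Argument (x−vt)/(2√(Dt)) = (1.29 − 1.18737)/8.387 = 0.01224; ½·erfc(0.01224) = 0.4931.
C = 16.4 × 0.4931 = 8.09 mg/L.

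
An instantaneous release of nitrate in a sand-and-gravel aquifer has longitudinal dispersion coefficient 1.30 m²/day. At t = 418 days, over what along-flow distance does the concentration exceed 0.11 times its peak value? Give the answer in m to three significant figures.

139 m

The plume is Gaussian with σ = √(2Dt) = √(2 × 1.30 × 418) = 32.97 m.
C/C_peak = exp(−Δx²/(2σ²)) = 0.11 ⇒ Δx = σ·√(−2 ln 0.11) = 32.97 × 2.101 = 69.27 m.
Width = 2Δx = 139 m.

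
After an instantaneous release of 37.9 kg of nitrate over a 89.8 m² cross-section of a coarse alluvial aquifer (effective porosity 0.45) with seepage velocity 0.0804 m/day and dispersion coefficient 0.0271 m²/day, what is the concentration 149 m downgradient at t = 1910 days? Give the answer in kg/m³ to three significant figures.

For an instantaneous plane source, C(x,t) = M/(n_e·A·√(4πDt)) · exp(−(x−vt)²/(4Dt)), with n_e·A the pore (flow) area.
Plume center vt = 0.0804 × 1910 = 153.564 m, so the well at 149 m is 4.564 m upgradient of the peak.
√(4πDt) = 25.50 m, giving peak height M/(n_e·A·√(4πDt)) = 37.9/(0.45 × 89.8 × 25.50) = 0.03678 kg/m³.
(x−vt)²/(4Dt) = (-4.564)²/(4 × 0.0271 × 1910) = 0.1006; exp(−0.1006) = 0.9043.
C = 0.03678 × 0.9043 = 0.0333 kg/m³.

0.0333 kg/m³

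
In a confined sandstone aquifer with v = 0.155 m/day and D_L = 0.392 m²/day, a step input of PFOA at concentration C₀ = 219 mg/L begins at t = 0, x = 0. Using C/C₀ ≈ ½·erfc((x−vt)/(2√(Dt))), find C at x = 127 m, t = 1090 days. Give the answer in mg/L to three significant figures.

For a continuous step input, C/C₀ ≈ ½·erfc((x−vt)/(2√(Dt))).
vt = 0.155 × 1090 = 168.95 m and 2√(Dt) = 2√(0.392 × 1090) = 41.34 m.
Argument (x−vt)/(2√(Dt)) = (127 − 168.95)/41.34 = -1.015; ½·erfc(-1.015) = 0.9244.
C = 219 × 0.9244 = 202 mg/L.

202 mg/L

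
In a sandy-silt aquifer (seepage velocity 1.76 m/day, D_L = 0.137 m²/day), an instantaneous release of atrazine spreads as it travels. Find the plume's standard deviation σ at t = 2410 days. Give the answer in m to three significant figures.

25.7 m

Dispersive spreading gives a Gaussian with σ² = 2Dt; advection only shifts the center.
σ = √(2 × 0.137 × 2410) = 25.7 m.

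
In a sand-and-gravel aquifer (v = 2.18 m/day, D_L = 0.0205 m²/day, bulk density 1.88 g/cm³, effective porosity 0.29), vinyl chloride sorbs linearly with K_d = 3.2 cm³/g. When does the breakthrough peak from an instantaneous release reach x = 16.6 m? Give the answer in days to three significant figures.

165 days

Retardation factor R = 1 + ρ_b·K_d/n = 1 + 1.88 × 3.2/0.29 = 21.74.
Sorption retards both mechanisms: v_R = v/R = 0.1003 m/day, D_R = D/R = 0.0009430 m²/day.
Peak time from v_R²t² + 2D_R t − x² = 0: t = (√(D_R² + v_R²x²) − D_R)/v_R².
√(D_R² + v_R²x²) = √(0.0009430² + 0.1003² × 16.6²) = 1.665; v_R² = 0.01006.
t = (1.665 − 0.0009430)/0.01006 = 165 days.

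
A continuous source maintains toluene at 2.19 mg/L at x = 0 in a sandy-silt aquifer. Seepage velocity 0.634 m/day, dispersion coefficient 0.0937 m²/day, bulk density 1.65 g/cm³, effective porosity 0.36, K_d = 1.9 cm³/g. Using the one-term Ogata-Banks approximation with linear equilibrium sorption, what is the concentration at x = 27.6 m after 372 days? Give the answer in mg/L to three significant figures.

Retardation factor R = 1 + ρ_b·K_d/n = 1 + 1.65 × 1.9/0.36 = 9.708.
Sorption retards both mechanisms: v_R = v/R = 0.06531 m/day, D_R = D/R = 0.009652 m²/day.
v_R·t = 0.06531 × 372 = 24.29532 m; 2√(D_R t) = 3.790 m; argument = (27.6 − 24.29532)/3.790 = 0.8719.
C = C₀ × ½·erfc(0.8719) = 2.19 × 0.1088 = 0.238 mg/L.

0.238 mg/L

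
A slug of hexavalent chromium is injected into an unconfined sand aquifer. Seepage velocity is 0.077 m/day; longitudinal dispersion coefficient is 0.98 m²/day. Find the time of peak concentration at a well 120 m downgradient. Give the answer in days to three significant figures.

1400 days

For the 1D instantaneous-source solution, setting ∂C/∂t = 0 at fixed x gives v²t² + 2Dt − x² = 0, so t = (√(D² + v²x²) − D)/v².
√(D² + v²x²) = √(0.98² + 0.077² × 120²) = 9.292; v² = 0.005929.
t = (9.292 − 0.98)/0.005929 = 1400 days (vs. the pure-advection estimate x/v = 1560 d).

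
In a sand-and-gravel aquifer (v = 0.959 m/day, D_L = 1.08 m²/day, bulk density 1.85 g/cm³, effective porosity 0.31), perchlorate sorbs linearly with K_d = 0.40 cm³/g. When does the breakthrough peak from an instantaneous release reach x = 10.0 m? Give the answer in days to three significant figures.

Retardation factor R = 1 + ρ_b·K_d/n = 1 + 1.85 × 0.40/0.31 = 3.387.
Sorption retards both mechanisms: v_R = v/R = 0.2831 m/day, D_R = D/R = 0.3189 m²/day.
Peak time from v_R²t² + 2D_R t − x² = 0: t = (√(D_R² + v_R²x²) − D_R)/v_R².
√(D_R² + v_R²x²) = √(0.3189² + 0.2831² × 10.0²) = 2.849; v_R² = 0.08015.
t = (2.849 − 0.3189)/0.08015 = 31.6 days.

31.6 days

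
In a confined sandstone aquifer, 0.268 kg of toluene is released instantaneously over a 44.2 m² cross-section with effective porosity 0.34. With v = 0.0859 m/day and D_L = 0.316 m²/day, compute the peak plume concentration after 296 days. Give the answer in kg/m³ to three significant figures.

0.000520 kg/m³

The peak of an instantaneous 1D plume sits at x = vt; there the Gaussian factor is 1 and C_max = M/(n_e·A·√(4πDt)), where n_e·A is the pore area the mass is dissolved in.
√(4πDt) = √(4π × 0.316 × 296) = 34.28 m, so C_max = 0.268/(0.34 × 44.2 × 34.28) = 0.000520 kg/m³.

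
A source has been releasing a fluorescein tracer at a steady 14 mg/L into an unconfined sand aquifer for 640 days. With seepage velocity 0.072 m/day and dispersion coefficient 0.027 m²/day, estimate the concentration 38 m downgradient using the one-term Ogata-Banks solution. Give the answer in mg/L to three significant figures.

For a continuous step input, C/C₀ ≈ ½·erfc((x−vt)/(2√(Dt))).
vt = 0.072 × 640 = 46.08 m and 2√(Dt) = 2√(0.027 × 640) = 8.314 m.
Argument (x−vt)/(2√(Dt)) = (38 − 46.08)/8.314 = -0.9719; ½·erfc(-0.9719) = 0.9154.
C = 14 × 0.9154 = 12.8 mg/L.

12.8 mg/L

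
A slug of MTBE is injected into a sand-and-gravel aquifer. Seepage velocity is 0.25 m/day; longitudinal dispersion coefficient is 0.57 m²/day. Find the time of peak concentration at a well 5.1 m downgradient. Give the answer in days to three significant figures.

For the 1D instantaneous-source solution, setting ∂C/∂t = 0 at fixed x gives v²t² + 2Dt − x² = 0, so t = (√(D² + v²x²) − D)/v².
√(D² + v²x²) = √(0.57² + 0.25² × 5.1²) = 1.397; v² = 0.0625.
t = (1.397 − 0.57)/0.0625 = 13.2 days (vs. the pure-advection estimate x/v = 20.4 d).

13.2 days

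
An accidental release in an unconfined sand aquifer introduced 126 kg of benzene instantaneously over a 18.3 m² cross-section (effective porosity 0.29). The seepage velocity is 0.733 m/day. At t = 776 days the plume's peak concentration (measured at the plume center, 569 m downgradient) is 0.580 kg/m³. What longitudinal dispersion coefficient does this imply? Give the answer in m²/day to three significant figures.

0.172 m²/day

At the plume center C_max = M/(n_e·A·√(4πDt)), so D = M²/(4πt·(n_e·A·C_max)²).
n_e·A·C_max = 0.29 × 18.3 × 0.580 = 3.078 kg/m.
D = 126²/(4π × 776 × 3.078²) = 0.172 m²/day.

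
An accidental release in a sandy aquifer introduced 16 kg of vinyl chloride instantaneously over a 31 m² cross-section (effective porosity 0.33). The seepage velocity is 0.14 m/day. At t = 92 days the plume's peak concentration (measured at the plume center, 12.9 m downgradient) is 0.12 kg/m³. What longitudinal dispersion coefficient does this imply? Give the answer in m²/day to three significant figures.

0.147 m²/day

At the plume center C_max = M/(n_e·A·√(4πDt)), so D = M²/(4πt·(n_e·A·C_max)²).
n_e·A·C_max = 0.33 × 31 × 0.12 = 1.228 kg/m.
D = 16²/(4π × 92 × 1.228²) = 0.147 m²/day.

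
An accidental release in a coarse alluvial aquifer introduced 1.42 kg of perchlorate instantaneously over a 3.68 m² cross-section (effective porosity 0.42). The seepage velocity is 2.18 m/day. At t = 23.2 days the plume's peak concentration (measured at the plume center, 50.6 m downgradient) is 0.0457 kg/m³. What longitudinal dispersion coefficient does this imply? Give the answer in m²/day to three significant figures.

1.39 m²/day

At the plume center C_max = M/(n_e·A·√(4πDt)), so D = M²/(4πt·(n_e·A·C_max)²).
n_e·A·C_max = 0.42 × 3.68 × 0.0457 = 0.07063 kg/m.
D = 1.42²/(4π × 23.2 × 0.07063²) = 1.39 m²/day.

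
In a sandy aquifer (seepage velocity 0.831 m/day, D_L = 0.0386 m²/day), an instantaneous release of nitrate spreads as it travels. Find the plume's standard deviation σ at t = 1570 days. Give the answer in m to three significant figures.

Dispersive spreading gives a Gaussian with σ² = 2Dt; advection only shifts the center.
σ = √(2 × 0.0386 × 1570) = 11.0 m.

11.0 m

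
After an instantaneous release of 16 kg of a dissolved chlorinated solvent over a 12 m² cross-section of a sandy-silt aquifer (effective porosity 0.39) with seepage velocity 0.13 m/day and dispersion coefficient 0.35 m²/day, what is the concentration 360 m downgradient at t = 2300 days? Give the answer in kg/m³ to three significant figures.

0.0107 kg/m³

For an instantaneous plane source, C(x,t) = M/(n_e·A·√(4πDt)) · exp(−(x−vt)²/(4Dt)), with n_e·A the pore (flow) area.
Plume center vt = 0.13 × 2300 = 299 m, so the well at 360 m is 61 m downgradient of the peak.
√(4πDt) = 100.6 m, giving peak height M/(n_e·A·√(4πDt)) = 16/(0.39 × 12 × 100.6) = 0.03398 kg/m³.
(x−vt)²/(4Dt) = (61)²/(4 × 0.35 × 2300) = 1.156; exp(−1.156) = 0.3147.
C = 0.03398 × 0.3147 = 0.0107 kg/m³.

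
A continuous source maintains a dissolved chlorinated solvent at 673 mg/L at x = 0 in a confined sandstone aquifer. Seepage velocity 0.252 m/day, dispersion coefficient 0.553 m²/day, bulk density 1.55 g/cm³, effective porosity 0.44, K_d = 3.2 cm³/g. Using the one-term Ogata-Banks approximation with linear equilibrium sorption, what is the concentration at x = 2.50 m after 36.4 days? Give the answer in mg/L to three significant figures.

Retardation factor R = 1 + ρ_b·K_d/n = 1 + 1.55 × 3.2/0.44 = 12.27.
Sorption retards both mechanisms: v_R = v/R = 0.02054 m/day, D_R = D/R = 0.04507 m²/day.
v_R·t = 0.02054 × 36.4 = 0.747656 m; 2√(D_R t) = 2.562 m; argument = (2.50 − 0.747656)/2.562 = 0.6840.
C = C₀ × ½·erfc(0.6840) = 673 × 0.1667 = 112 mg/L.

112 mg/L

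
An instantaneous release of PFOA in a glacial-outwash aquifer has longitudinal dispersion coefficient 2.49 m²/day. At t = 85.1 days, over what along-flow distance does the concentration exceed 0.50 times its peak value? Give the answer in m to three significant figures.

The plume is Gaussian with σ = √(2Dt) = √(2 × 2.49 × 85.1) = 20.59 m.
C/C_peak = exp(−Δx²/(2σ²)) = 0.50 ⇒ Δx = σ·√(−2 ln 0.50) = 20.59 × 1.177 = 24.23 m.
Width = 2Δx = 48.5 m.

48.5 m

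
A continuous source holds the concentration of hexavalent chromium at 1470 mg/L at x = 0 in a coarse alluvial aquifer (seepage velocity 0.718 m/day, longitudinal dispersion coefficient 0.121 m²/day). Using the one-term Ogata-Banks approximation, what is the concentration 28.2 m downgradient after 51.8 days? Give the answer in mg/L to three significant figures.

1460 mg/L

For a continuous step input, C/C₀ ≈ ½·erfc((x−vt)/(2√(Dt))).
vt = 0.718 × 51.8 = 37.1924 m and 2√(Dt) = 2√(0.121 × 51.8) = 5.007 m.
Argument (x−vt)/(2√(Dt)) = (28.2 − 37.1924)/5.007 = -1.796; ½·erfc(-1.796) = 0.9945.
C = 1470 × 0.9945 = 1460 mg/L.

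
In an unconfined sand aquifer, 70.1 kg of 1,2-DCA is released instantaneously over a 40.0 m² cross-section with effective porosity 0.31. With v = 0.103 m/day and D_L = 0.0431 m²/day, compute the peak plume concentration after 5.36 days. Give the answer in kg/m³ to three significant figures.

3.32 kg/m³

The peak of an instantaneous 1D plume sits at x = vt; there the Gaussian factor is 1 and C_max = M/(n_e·A·√(4πDt)), where n_e·A is the pore area the mass is dissolved in.
√(4πDt) = √(4π × 0.0431 × 5.36) = 1.704 m, so C_max = 70.1/(0.31 × 40.0 × 1.704) = 3.32 kg/m³.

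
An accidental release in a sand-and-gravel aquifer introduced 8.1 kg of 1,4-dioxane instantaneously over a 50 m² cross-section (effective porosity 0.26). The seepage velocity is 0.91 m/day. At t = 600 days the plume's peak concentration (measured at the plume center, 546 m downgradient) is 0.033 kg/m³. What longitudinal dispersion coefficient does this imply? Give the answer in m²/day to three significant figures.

0.0473 m²/day

At the plume center C_max = M/(n_e·A·√(4πDt)), so D = M²/(4πt·(n_e·A·C_max)²).
n_e·A·C_max = 0.26 × 50 × 0.033 = 0.4290 kg/m.
D = 8.1²/(4π × 600 × 0.4290²) = 0.0473 m²/day.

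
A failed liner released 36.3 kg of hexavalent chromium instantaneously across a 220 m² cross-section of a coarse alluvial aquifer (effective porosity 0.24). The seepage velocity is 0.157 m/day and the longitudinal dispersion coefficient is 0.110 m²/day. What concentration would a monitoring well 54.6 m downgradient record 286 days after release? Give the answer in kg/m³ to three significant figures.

0.0164 kg/m³

For an instantaneous plane source, C(x,t) = M/(n_e·A·√(4πDt)) · exp(−(x−vt)²/(4Dt)), with n_e·A the pore (flow) area.
Plume center vt = 0.157 × 286 = 44.902 m, so the well at 54.6 m is 9.698 m downgradient of the peak.
√(4πDt) = 19.88 m, giving peak height M/(n_e·A·√(4πDt)) = 36.3/(0.24 × 220 × 19.88) = 0.03458 kg/m³.
(x−vt)²/(4Dt) = (9.698)²/(4 × 0.110 × 286) = 0.7474; exp(−0.7474) = 0.4736.
C = 0.03458 × 0.4736 = 0.0164 kg/m³.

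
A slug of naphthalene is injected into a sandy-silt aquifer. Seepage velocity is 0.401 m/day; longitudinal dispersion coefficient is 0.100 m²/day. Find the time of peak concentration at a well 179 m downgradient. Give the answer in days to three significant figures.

For the 1D instantaneous-source solution, setting ∂C/∂t = 0 at fixed x gives v²t² + 2Dt − x² = 0, so t = (√(D² + v²x²) − D)/v².
√(D² + v²x²) = √(0.100² + 0.401² × 179²) = 71.78; v² = 0.160801.
t = (71.78 − 0.100)/0.160801 = 446 days (vs. the pure-advection estimate x/v = 446 d).

446 days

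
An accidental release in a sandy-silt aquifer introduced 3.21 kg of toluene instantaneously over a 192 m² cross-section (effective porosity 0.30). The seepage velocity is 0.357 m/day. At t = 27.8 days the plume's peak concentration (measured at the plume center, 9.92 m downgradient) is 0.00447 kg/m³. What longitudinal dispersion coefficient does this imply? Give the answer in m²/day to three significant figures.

0.445 m²/day

At the plume center C_max = M/(n_e·A·√(4πDt)), so D = M²/(4πt·(n_e·A·C_max)²).
n_e·A·C_max = 0.30 × 192 × 0.00447 = 0.2575 kg/m.
D = 3.21²/(4π × 27.8 × 0.2575²) = 0.445 m²/day.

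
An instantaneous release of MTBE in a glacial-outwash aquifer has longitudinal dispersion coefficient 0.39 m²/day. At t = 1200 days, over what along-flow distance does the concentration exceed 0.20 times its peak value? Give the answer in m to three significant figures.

110 m

The plume is Gaussian with σ = √(2Dt) = √(2 × 0.39 × 1200) = 30.59 m.
C/C_peak = exp(−Δx²/(2σ²)) = 0.20 ⇒ Δx = σ·√(−2 ln 0.20) = 30.59 × 1.794 = 54.88 m.
Width = 2Δx = 110 m.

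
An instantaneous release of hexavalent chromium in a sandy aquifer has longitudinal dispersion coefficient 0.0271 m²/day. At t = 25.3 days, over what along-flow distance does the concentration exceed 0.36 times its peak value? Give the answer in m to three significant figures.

3.35 m

The plume is Gaussian with σ = √(2Dt) = √(2 × 0.0271 × 25.3) = 1.171 m.
C/C_peak = exp(−Δx²/(2σ²)) = 0.36 ⇒ Δx = σ·√(−2 ln 0.36) = 1.171 × 1.429 = 1.673 m.
Width = 2Δx = 3.35 m.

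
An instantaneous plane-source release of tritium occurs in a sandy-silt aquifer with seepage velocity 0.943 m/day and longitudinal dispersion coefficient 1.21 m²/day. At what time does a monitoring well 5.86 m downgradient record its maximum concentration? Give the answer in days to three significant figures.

For the 1D instantaneous-source solution, setting ∂C/∂t = 0 at fixed x gives v²t² + 2Dt − x² = 0, so t = (√(D² + v²x²) − D)/v².
√(D² + v²x²) = √(1.21² + 0.943² × 5.86²) = 5.657; v² = 0.889249.
t = (5.657 − 1.21)/0.889249 = 5.00 days (vs. the pure-advection estimate x/v = 6.21 d).

5.00 days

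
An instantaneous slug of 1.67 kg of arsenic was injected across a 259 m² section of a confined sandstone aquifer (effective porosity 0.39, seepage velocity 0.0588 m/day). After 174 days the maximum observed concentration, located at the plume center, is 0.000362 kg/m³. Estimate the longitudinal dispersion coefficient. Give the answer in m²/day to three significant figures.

0.954 m²/day

At the plume center C_max = M/(n_e·A·√(4πDt)), so D = M²/(4πt·(n_e·A·C_max)²).
n_e·A·C_max = 0.39 × 259 × 0.000362 = 0.03657 kg/m.
D = 1.67²/(4π × 174 × 0.03657²) = 0.954 m²/day.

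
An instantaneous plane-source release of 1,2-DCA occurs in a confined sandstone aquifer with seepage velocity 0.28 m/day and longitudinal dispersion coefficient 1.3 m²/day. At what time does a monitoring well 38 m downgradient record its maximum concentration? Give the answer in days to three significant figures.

120 days

For the 1D instantaneous-source solution, setting ∂C/∂t = 0 at fixed x gives v²t² + 2Dt − x² = 0, so t = (√(D² + v²x²) − D)/v².
√(D² + v²x²) = √(1.3² + 0.28² × 38²) = 10.72; v² = 0.0784.
t = (10.72 − 1.3)/0.0784 = 120 days (vs. the pure-advection estimate x/v = 136 d).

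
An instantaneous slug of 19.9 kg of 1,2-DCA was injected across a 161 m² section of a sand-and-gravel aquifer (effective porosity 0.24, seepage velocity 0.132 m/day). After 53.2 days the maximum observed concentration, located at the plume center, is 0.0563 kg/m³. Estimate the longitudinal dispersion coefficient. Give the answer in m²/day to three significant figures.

0.125 m²/day

At the plume center C_max = M/(n_e·A·√(4πDt)), so D = M²/(4πt·(n_e·A·C_max)²).
n_e·A·C_max = 0.24 × 161 × 0.0563 = 2.175 kg/m.
D = 19.9²/(4π × 53.2 × 2.175²) = 0.125 m²/day.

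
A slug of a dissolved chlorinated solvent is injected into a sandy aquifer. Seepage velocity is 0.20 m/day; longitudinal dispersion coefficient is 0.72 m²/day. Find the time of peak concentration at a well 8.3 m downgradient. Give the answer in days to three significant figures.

27.2 days

For the 1D instantaneous-source solution, setting ∂C/∂t = 0 at fixed x gives v²t² + 2Dt − x² = 0, so t = (√(D² + v²x²) − D)/v².
√(D² + v²x²) = √(0.72² + 0.20² × 8.3²) = 1.809; v² = 0.04.
t = (1.809 − 0.72)/0.04 = 27.2 days (vs. the pure-advection estimate x/v = 41.5 d).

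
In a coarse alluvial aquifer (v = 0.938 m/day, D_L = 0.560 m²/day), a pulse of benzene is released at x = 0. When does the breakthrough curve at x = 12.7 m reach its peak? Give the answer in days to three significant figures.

12.9 days

For the 1D instantaneous-source solution, setting ∂C/∂t = 0 at fixed x gives v²t² + 2Dt − x² = 0, so t = (√(D² + v²x²) − D)/v².
√(D² + v²x²) = √(0.560² + 0.938² × 12.7²) = 11.93; v² = 0.879844.
t = (11.93 − 0.560)/0.879844 = 12.9 days (vs. the pure-advection estimate x/v = 13.5 d).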